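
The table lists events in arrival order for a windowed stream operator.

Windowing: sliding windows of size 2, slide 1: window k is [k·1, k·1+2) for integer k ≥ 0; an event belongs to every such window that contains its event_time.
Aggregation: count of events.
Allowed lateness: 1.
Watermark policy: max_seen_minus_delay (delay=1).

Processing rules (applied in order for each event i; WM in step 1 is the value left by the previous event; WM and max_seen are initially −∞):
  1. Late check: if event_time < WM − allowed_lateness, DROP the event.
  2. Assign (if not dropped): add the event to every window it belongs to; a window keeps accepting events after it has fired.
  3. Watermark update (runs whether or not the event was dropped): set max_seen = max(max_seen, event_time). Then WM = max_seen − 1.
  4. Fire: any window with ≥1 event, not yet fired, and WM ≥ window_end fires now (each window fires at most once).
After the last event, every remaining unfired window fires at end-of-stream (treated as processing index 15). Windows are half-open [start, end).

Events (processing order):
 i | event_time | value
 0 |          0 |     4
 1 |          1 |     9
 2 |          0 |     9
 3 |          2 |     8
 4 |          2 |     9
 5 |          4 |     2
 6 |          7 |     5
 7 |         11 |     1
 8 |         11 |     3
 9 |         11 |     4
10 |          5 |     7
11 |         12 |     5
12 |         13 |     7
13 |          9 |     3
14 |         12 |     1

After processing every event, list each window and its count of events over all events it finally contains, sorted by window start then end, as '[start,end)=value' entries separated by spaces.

[0,2)=3 [1,3)=3 [2,4)=2 [3,5)=1 [4,6)=1 [6,8)=1 [7,9)=1 [10,12)=3 [11,13)=5 [12,14)=3 [13,15)=1

i=0 t=0 v=4: → [0,2); WM=-1
i=1 t=1 v=9: → [1,3),[0,2); WM=0
i=2 t=0 v=9: → [0,2); WM=0
i=3 t=2 v=8: → [2,4),[1,3); WM=1
i=4 t=2 v=9: → [2,4),[1,3); WM=1
i=5 t=4 v=2: → [4,6),[3,5); WM=3; [0,2) fires=3 [1,3) fires=3
i=6 t=7 v=5: → [7,9),[6,8); WM=6; [2,4) fires=2 [3,5) fires=1 [4,6) fires=1
i=7 t=11 v=1: → [11,13),[10,12); WM=10; [6,8) fires=1 [7,9) fires=1
i=8 t=11 v=3: → [11,13),[10,12); WM=10
i=9 t=11 v=4: → [11,13),[10,12); WM=10
i=10 t=5 v=7: DROP (t<10-1); WM=10
i=11 t=12 v=5: → [12,14),[11,13); WM=11
i=12 t=13 v=7: → [13,15),[12,14); WM=12; [10,12) fires=3
i=13 t=9 v=3: DROP (t<12-1); WM=12
i=14 t=12 v=1: → [12,14),[11,13); WM=12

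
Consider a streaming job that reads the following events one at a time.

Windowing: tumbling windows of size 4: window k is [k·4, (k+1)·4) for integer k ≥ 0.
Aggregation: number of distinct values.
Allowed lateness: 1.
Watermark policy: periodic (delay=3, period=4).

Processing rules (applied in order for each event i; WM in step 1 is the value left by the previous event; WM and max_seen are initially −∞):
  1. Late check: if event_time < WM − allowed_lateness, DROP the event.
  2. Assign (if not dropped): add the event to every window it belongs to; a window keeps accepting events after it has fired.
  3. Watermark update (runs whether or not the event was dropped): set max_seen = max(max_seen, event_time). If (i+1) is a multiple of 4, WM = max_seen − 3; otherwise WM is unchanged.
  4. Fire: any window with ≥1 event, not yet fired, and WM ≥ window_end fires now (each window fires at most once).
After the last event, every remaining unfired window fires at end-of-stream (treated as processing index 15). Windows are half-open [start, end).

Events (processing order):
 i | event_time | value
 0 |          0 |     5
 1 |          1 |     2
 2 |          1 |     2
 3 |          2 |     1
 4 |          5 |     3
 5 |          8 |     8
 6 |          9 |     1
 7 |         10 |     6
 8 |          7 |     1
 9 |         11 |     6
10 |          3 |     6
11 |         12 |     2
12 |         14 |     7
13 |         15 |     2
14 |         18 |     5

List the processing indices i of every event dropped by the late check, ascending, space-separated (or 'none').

i=0 t=0 v=5: → [0,4); WM=−∞
i=1 t=1 v=2: → [0,4); WM=−∞
i=2 t=1 v=2: → [0,4); WM=−∞
i=3 t=2 v=1: → [0,4); WM=-1
i=4 t=5 v=3: → [4,8); WM=-1
i=5 t=8 v=8: → [8,12); WM=-1
i=6 t=9 v=1: → [8,12); WM=-1
i=7 t=10 v=6: → [8,12); WM=7; [0,4) fires=3
i=8 t=7 v=1: → [4,8); WM=7
i=9 t=11 v=6: → [8,12); WM=7
i=10 t=3 v=6: DROP (t<7-1); WM=7
i=11 t=12 v=2: → [12,16); WM=9; [4,8) fires=2
i=12 t=14 v=7: → [12,16); WM=9
i=13 t=15 v=2: → [12,16); WM=9
i=14 t=18 v=5: → [16,20); WM=9

10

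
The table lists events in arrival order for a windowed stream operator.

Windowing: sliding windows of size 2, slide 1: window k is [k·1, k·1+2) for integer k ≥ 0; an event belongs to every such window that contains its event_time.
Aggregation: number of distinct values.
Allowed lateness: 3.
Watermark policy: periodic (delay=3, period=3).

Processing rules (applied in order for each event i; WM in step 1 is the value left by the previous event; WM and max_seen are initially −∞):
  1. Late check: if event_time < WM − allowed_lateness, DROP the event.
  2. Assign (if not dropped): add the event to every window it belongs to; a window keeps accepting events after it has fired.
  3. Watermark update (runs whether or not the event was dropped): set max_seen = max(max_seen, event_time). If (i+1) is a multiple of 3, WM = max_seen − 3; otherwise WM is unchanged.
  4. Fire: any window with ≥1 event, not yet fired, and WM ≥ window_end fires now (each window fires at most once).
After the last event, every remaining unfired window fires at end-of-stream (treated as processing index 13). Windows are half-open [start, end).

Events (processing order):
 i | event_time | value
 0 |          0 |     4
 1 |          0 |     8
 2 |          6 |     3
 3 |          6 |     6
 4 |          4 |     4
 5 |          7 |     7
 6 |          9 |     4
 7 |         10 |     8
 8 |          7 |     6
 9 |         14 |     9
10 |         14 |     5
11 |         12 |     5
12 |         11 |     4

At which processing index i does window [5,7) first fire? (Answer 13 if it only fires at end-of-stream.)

i=0 t=0 v=4: → [0,2); WM=−∞
i=1 t=0 v=8: → [0,2); WM=−∞
i=2 t=6 v=3: → [6,8),[5,7); WM=3; [0,2) fires=2
i=3 t=6 v=6: → [6,8),[5,7); WM=3
i=4 t=4 v=4: → [4,6),[3,5); WM=3
i=5 t=7 v=7: → [7,9),[6,8); WM=4
i=6 t=9 v=4: → [9,11),[8,10); WM=4
i=7 t=10 v=8: → [10,12),[9,11); WM=4
i=8 t=7 v=6: → [7,9),[6,8); WM=7; [3,5) fires=1 [4,6) fires=1 [5,7) fires=2
i=9 t=14 v=9: → [14,16),[13,15); WM=7
i=10 t=14 v=5: → [14,16),[13,15); WM=7
i=11 t=12 v=5: → [12,14),[11,13); WM=11; [6,8) fires=3 [7,9) fires=2 [8,10) fires=1 [9,11) fires=2
i=12 t=11 v=4: → [11,13),[10,12); WM=11

8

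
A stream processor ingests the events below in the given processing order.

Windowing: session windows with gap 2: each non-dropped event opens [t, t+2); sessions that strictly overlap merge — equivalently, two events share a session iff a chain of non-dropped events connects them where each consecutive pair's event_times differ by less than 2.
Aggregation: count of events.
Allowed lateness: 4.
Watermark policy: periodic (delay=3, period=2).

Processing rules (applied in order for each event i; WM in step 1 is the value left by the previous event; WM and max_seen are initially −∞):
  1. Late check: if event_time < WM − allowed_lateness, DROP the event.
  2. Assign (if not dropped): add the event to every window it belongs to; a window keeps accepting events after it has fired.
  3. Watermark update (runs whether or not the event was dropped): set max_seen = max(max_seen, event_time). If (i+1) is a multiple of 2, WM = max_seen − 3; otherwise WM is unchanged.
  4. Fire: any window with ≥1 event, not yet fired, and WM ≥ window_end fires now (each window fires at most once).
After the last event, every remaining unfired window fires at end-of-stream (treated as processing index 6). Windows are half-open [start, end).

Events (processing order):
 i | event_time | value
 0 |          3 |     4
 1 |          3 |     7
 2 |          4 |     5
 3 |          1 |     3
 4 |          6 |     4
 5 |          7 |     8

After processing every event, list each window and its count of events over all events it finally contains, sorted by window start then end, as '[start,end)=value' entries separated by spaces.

[1,3)=1 [3,6)=3 [6,9)=2

i=0 t=3 v=4: → [3,5); WM=−∞
i=1 t=3 v=7: → [3,5); WM=0
i=2 t=4 v=5: → [3,6); WM=0
i=3 t=1 v=3: → [1,3); WM=1
i=4 t=6 v=4: → [6,8); WM=1
i=5 t=7 v=8: → [6,9); WM=4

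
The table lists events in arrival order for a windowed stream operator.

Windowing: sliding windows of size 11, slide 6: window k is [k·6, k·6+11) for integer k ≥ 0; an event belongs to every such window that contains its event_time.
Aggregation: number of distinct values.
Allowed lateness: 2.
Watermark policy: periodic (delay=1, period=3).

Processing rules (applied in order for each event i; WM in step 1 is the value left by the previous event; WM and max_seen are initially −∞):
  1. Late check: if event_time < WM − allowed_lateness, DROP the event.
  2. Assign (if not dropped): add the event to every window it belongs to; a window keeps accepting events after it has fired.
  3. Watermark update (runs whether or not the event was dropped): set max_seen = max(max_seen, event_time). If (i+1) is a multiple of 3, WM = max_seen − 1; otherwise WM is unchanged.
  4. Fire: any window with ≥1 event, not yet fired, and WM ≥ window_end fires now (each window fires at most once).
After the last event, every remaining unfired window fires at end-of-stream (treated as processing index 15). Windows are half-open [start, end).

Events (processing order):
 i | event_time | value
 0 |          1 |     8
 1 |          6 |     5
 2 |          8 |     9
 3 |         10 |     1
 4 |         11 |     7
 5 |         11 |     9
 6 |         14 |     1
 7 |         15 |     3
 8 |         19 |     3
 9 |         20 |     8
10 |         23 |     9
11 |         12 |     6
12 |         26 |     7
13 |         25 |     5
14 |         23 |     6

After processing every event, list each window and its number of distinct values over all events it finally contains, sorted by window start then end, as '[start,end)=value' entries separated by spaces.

i=0 t=1 v=8: → [0,11); WM=−∞
i=1 t=6 v=5: → [6,17),[0,11); WM=−∞
i=2 t=8 v=9: → [6,17),[0,11); WM=7
i=3 t=10 v=1: → [6,17),[0,11); WM=7
i=4 t=11 v=7: → [6,17); WM=7
i=5 t=11 v=9: → [6,17); WM=10
i=6 t=14 v=1: → [12,23),[6,17); WM=10
i=7 t=15 v=3: → [12,23),[6,17); WM=10
i=8 t=19 v=3: → [18,29),[12,23); WM=18; [0,11) fires=4 [6,17) fires=5
i=9 t=20 v=8: → [18,29),[12,23); WM=18
i=10 t=23 v=9: → [18,29); WM=18
i=11 t=12 v=6: DROP (t<18-2); WM=22
i=12 t=26 v=7: → [24,35),[18,29); WM=22
i=13 t=25 v=5: → [24,35),[18,29); WM=22
i=14 t=23 v=6: → [18,29); WM=25; [12,23) fires=3

[0,11)=4 [6,17)=5 [12,23)=3 [18,29)=6 [24,35)=2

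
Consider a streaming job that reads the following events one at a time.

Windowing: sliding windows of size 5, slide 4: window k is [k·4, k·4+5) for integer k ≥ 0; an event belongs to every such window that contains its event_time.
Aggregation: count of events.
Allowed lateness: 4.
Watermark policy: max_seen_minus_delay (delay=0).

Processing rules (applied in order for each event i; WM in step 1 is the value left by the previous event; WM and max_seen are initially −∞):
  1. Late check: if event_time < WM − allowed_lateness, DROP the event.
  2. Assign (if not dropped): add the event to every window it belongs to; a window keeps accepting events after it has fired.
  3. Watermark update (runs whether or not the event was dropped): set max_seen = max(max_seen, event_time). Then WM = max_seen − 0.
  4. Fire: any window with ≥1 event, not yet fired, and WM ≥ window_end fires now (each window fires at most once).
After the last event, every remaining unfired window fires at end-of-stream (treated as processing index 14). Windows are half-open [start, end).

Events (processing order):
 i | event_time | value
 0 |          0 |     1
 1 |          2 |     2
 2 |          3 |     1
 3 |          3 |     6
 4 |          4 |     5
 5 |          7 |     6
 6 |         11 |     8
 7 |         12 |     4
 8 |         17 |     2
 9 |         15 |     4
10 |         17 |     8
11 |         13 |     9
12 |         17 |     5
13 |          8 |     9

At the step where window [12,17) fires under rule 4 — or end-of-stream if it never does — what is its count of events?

i=0 t=0 v=1: → [0,5); WM=0
i=1 t=2 v=2: → [0,5); WM=2
i=2 t=3 v=1: → [0,5); WM=3
i=3 t=3 v=6: → [0,5); WM=3
i=4 t=4 v=5: → [4,9),[0,5); WM=4
i=5 t=7 v=6: → [4,9); WM=7; [0,5) fires=5
i=6 t=11 v=8: → [8,13); WM=11; [4,9) fires=2
i=7 t=12 v=4: → [12,17),[8,13); WM=12
i=8 t=17 v=2: → [16,21); WM=17; [8,13) fires=2 [12,17) fires=1
i=9 t=15 v=4: → [12,17); WM=17
i=10 t=17 v=8: → [16,21); WM=17
i=11 t=13 v=9: → [12,17); WM=17
i=12 t=17 v=5: → [16,21); WM=17
i=13 t=8 v=9: DROP (t<17-4); WM=17

1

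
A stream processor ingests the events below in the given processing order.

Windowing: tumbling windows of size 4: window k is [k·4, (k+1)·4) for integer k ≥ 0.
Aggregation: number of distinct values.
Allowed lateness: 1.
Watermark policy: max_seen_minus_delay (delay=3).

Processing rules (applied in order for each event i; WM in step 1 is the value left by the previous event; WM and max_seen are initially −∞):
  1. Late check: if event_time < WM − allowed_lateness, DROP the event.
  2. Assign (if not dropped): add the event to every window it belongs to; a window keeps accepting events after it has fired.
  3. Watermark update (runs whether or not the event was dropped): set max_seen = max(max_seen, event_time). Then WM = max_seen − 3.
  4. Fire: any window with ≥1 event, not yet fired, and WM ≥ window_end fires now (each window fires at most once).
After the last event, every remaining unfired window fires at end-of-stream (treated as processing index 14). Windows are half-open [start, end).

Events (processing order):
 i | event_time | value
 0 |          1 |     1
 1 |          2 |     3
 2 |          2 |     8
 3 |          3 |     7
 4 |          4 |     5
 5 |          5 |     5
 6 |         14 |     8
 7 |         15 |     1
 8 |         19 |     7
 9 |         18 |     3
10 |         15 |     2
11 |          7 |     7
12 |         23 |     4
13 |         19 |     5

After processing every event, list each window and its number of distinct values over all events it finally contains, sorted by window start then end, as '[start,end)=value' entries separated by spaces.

i=0 t=1 v=1: → [0,4); WM=-2
i=1 t=2 v=3: → [0,4); WM=-1
i=2 t=2 v=8: → [0,4); WM=-1
i=3 t=3 v=7: → [0,4); WM=0
i=4 t=4 v=5: → [4,8); WM=1
i=5 t=5 v=5: → [4,8); WM=2
i=6 t=14 v=8: → [12,16); WM=11; [0,4) fires=4 [4,8) fires=1
i=7 t=15 v=1: → [12,16); WM=12
i=8 t=19 v=7: → [16,20); WM=16; [12,16) fires=2
i=9 t=18 v=3: → [16,20); WM=16
i=10 t=15 v=2: → [12,16); WM=16
i=11 t=7 v=7: DROP (t<16-1); WM=16
i=12 t=23 v=4: → [20,24); WM=20; [16,20) fires=2
i=13 t=19 v=5: → [16,20); WM=20

[0,4)=4 [4,8)=1 [12,16)=3 [16,20)=3 [20,24)=1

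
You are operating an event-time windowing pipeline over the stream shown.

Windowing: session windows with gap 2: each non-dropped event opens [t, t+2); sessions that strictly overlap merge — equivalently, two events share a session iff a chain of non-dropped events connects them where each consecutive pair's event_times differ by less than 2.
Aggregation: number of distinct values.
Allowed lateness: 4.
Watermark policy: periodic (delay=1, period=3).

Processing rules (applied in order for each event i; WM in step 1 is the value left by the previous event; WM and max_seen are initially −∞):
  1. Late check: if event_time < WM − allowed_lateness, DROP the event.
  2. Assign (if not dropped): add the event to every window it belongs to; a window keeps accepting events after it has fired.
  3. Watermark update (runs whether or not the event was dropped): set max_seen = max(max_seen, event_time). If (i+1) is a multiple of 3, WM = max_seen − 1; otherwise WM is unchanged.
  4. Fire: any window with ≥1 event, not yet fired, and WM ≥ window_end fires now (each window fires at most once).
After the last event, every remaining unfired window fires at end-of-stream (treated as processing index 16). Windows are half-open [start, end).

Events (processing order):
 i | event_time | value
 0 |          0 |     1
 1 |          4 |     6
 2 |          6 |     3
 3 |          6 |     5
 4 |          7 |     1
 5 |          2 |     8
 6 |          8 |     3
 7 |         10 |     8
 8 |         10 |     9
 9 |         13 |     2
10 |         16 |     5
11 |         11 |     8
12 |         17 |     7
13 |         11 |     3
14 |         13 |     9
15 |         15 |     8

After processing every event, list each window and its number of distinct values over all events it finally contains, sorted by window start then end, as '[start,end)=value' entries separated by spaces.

[0,2)=1 [2,4)=1 [4,6)=1 [6,10)=3 [10,13)=3 [13,15)=2 [15,19)=3

i=0 t=0 v=1: → [0,2); WM=−∞
i=1 t=4 v=6: → [4,6); WM=−∞
i=2 t=6 v=3: → [6,8); WM=5
i=3 t=6 v=5: → [6,8); WM=5
i=4 t=7 v=1: → [6,9); WM=5
i=5 t=2 v=8: → [2,4); WM=6
i=6 t=8 v=3: → [6,10); WM=6
i=7 t=10 v=8: → [10,12); WM=6
i=8 t=10 v=9: → [10,12); WM=9
i=9 t=13 v=2: → [13,15); WM=9
i=10 t=16 v=5: → [16,18); WM=9
i=11 t=11 v=8: → [10,13); WM=15
i=12 t=17 v=7: → [16,19); WM=15
i=13 t=11 v=3: → [10,13); WM=15
i=14 t=13 v=9: → [13,15); WM=16
i=15 t=15 v=8: → [15,19); WM=16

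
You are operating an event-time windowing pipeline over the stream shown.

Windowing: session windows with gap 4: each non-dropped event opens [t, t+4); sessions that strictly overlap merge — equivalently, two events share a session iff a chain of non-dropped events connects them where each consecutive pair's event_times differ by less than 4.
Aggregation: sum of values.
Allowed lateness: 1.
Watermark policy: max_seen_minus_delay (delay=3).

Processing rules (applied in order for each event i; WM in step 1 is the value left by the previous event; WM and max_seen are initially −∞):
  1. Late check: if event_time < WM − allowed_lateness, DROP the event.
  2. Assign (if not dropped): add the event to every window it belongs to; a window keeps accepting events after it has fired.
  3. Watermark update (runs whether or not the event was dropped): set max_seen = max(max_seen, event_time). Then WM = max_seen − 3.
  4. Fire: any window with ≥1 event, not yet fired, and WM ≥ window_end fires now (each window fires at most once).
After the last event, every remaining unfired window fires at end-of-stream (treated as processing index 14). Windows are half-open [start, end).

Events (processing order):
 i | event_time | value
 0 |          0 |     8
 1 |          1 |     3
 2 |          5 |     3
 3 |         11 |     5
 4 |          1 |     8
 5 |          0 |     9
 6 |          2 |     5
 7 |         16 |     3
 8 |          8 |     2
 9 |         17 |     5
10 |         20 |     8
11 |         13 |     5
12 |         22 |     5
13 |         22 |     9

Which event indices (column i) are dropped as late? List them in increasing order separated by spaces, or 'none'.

i=0 t=0 v=8: → [0,4); WM=-3
i=1 t=1 v=3: → [0,5); WM=-2
i=2 t=5 v=3: → [5,9); WM=2
i=3 t=11 v=5: → [11,15); WM=8
i=4 t=1 v=8: DROP (t<8-1); WM=8
i=5 t=0 v=9: DROP (t<8-1); WM=8
i=6 t=2 v=5: DROP (t<8-1); WM=8
i=7 t=16 v=3: → [16,20); WM=13
i=8 t=8 v=2: DROP (t<13-1); WM=13
i=9 t=17 v=5: → [16,21); WM=14
i=10 t=20 v=8: → [16,24); WM=17
i=11 t=13 v=5: DROP (t<17-1); WM=17
i=12 t=22 v=5: → [16,26); WM=19
i=13 t=22 v=9: → [16,26); WM=19

4 5 6 8 11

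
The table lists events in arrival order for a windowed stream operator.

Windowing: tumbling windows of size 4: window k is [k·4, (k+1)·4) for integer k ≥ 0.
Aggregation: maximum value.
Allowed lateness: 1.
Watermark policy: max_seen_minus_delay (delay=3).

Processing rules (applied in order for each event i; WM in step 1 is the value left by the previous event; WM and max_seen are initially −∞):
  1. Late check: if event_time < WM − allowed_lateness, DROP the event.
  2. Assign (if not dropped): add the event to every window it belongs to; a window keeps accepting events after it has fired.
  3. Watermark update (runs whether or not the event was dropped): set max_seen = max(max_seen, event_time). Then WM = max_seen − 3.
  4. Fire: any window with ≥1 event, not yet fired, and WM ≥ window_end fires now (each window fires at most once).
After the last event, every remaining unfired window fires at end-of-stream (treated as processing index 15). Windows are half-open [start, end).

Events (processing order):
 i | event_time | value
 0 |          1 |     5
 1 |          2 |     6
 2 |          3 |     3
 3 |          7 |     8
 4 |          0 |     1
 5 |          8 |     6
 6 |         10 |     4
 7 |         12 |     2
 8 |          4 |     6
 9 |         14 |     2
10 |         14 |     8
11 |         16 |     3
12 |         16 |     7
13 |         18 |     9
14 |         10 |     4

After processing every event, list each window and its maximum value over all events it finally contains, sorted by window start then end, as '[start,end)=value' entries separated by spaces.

[0,4)=6 [4,8)=8 [8,12)=6 [12,16)=8 [16,20)=9

i=0 t=1 v=5: → [0,4); WM=-2
i=1 t=2 v=6: → [0,4); WM=-1
i=2 t=3 v=3: → [0,4); WM=0
i=3 t=7 v=8: → [4,8); WM=4; [0,4) fires=6
i=4 t=0 v=1: DROP (t<4-1); WM=4
i=5 t=8 v=6: → [8,12); WM=5
i=6 t=10 v=4: → [8,12); WM=7
i=7 t=12 v=2: → [12,16); WM=9; [4,8) fires=8
i=8 t=4 v=6: DROP (t<9-1); WM=9
i=9 t=14 v=2: → [12,16); WM=11
i=10 t=14 v=8: → [12,16); WM=11
i=11 t=16 v=3: → [16,20); WM=13; [8,12) fires=6
i=12 t=16 v=7: → [16,20); WM=13
i=13 t=18 v=9: → [16,20); WM=15
i=14 t=10 v=4: DROP (t<15-1); WM=15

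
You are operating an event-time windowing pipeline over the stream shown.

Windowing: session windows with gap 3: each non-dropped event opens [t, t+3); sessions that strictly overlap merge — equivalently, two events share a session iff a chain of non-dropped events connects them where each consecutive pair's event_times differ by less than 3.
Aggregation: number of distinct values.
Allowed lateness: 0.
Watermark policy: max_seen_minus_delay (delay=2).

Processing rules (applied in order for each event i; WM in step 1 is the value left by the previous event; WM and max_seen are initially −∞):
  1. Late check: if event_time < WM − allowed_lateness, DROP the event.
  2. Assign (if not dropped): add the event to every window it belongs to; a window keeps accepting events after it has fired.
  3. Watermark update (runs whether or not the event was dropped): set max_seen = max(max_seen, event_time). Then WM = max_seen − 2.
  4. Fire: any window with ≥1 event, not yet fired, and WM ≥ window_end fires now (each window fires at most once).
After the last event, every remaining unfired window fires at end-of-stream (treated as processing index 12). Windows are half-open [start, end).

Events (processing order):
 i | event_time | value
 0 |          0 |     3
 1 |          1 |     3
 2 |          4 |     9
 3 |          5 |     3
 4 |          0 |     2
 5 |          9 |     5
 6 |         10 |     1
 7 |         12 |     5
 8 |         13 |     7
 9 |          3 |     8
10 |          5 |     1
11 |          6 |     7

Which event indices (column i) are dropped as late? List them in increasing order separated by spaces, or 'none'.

i=0 t=0 v=3: → [0,3); WM=-2
i=1 t=1 v=3: → [0,4); WM=-1
i=2 t=4 v=9: → [4,7); WM=2
i=3 t=5 v=3: → [4,8); WM=3
i=4 t=0 v=2: DROP (t<3-0); WM=3
i=5 t=9 v=5: → [9,12); WM=7
i=6 t=10 v=1: → [9,13); WM=8
i=7 t=12 v=5: → [9,15); WM=10
i=8 t=13 v=7: → [9,16); WM=11
i=9 t=3 v=8: DROP (t<11-0); WM=11
i=10 t=5 v=1: DROP (t<11-0); WM=11
i=11 t=6 v=7: DROP (t<11-0); WM=11

4 9 10 11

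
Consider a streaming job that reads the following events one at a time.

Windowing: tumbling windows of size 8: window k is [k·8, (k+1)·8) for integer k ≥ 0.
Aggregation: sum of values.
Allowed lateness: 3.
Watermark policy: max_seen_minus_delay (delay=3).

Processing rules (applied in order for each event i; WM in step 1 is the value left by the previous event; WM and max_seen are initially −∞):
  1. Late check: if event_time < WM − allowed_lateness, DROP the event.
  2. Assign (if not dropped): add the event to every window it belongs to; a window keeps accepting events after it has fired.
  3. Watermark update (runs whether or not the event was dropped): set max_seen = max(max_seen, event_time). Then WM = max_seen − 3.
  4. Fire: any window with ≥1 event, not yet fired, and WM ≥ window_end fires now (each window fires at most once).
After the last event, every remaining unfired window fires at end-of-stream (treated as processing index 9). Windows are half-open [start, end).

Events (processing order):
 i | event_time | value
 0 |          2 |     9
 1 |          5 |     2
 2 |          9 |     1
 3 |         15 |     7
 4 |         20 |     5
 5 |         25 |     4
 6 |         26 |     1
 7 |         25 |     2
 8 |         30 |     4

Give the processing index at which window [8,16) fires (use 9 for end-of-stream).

i=0 t=2 v=9: → [0,8); WM=-1
i=1 t=5 v=2: → [0,8); WM=2
i=2 t=9 v=1: → [8,16); WM=6
i=3 t=15 v=7: → [8,16); WM=12; [0,8) fires=11
i=4 t=20 v=5: → [16,24); WM=17; [8,16) fires=8
i=5 t=25 v=4: → [24,32); WM=22
i=6 t=26 v=1: → [24,32); WM=23
i=7 t=25 v=2: → [24,32); WM=23
i=8 t=30 v=4: → [24,32); WM=27; [16,24) fires=5

4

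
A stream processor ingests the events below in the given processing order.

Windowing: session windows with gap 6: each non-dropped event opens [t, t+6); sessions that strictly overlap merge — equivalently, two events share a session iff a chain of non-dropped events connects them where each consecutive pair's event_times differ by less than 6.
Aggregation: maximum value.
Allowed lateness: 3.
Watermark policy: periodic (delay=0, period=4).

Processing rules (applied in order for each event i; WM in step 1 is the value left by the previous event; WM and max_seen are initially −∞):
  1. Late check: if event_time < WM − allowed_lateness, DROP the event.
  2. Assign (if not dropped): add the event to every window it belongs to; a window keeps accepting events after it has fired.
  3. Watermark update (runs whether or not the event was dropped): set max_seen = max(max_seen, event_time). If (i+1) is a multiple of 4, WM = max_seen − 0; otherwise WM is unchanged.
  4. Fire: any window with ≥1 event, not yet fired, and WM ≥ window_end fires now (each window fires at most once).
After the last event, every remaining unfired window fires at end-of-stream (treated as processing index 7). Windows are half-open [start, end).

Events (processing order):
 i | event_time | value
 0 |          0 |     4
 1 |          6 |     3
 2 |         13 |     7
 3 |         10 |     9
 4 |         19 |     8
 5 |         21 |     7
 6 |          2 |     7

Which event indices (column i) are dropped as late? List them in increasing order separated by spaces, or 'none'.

i=0 t=0 v=4: → [0,6); WM=−∞
i=1 t=6 v=3: → [6,12); WM=−∞
i=2 t=13 v=7: → [13,19); WM=−∞
i=3 t=10 v=9: → [6,19); WM=13
i=4 t=19 v=8: → [19,25); WM=13
i=5 t=21 v=7: → [19,27); WM=13
i=6 t=2 v=7: DROP (t<13-3); WM=13

6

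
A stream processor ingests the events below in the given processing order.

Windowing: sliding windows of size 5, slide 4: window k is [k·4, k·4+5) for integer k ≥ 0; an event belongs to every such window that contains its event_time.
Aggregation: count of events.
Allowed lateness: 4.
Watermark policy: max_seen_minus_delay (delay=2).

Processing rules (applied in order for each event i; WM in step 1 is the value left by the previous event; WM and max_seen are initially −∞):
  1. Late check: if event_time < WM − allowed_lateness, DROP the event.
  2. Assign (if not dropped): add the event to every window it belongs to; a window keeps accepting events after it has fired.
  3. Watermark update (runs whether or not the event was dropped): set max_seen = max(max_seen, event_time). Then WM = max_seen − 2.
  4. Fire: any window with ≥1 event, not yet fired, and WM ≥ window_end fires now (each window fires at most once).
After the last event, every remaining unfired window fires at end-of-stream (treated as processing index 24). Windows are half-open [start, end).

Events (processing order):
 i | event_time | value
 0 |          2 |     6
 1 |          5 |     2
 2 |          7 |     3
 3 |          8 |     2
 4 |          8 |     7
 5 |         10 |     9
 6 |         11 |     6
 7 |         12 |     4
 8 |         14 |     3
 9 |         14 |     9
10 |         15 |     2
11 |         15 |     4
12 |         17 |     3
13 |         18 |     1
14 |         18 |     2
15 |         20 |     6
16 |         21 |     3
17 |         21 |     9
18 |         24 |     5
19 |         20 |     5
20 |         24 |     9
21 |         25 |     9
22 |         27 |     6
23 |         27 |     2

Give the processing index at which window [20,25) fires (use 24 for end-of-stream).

i=0 t=2 v=6: → [0,5); WM=0
i=1 t=5 v=2: → [4,9); WM=3
i=2 t=7 v=3: → [4,9); WM=5; [0,5) fires=1
i=3 t=8 v=2: → [8,13),[4,9); WM=6
i=4 t=8 v=7: → [8,13),[4,9); WM=6
i=5 t=10 v=9: → [8,13); WM=8
i=6 t=11 v=6: → [8,13); WM=9; [4,9) fires=4
i=7 t=12 v=4: → [12,17),[8,13); WM=10
i=8 t=14 v=3: → [12,17); WM=12
i=9 t=14 v=9: → [12,17); WM=12
i=10 t=15 v=2: → [12,17); WM=13; [8,13) fires=5
i=11 t=15 v=4: → [12,17); WM=13
i=12 t=17 v=3: → [16,21); WM=15
i=13 t=18 v=1: → [16,21); WM=16
i=14 t=18 v=2: → [16,21); WM=16
i=15 t=20 v=6: → [20,25),[16,21); WM=18; [12,17) fires=5
i=16 t=21 v=3: → [20,25); WM=19
i=17 t=21 v=9: → [20,25); WM=19
i=18 t=24 v=5: → [24,29),[20,25); WM=22; [16,21) fires=4
i=19 t=20 v=5: → [20,25),[16,21); WM=22
i=20 t=24 v=9: → [24,29),[20,25); WM=22
i=21 t=25 v=9: → [24,29); WM=23
i=22 t=27 v=6: → [24,29); WM=25; [20,25) fires=6
i=23 t=27 v=2: → [24,29); WM=25

22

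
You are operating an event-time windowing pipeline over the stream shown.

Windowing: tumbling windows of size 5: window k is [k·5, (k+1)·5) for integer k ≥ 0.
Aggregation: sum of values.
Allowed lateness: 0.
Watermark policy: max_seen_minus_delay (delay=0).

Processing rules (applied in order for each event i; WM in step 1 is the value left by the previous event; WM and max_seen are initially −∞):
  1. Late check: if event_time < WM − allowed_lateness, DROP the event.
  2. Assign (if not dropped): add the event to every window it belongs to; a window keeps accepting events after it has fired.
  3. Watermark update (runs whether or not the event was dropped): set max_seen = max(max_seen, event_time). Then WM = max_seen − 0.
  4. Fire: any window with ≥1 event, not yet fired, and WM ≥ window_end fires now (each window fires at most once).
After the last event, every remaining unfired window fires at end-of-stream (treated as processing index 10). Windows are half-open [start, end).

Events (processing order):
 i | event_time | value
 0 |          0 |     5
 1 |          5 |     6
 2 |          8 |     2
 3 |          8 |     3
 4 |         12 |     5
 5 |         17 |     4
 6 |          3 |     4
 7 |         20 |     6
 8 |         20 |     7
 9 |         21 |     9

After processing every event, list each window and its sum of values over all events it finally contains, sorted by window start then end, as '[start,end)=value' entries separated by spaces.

[0,5)=5 [5,10)=11 [10,15)=5 [15,20)=4 [20,25)=22

i=0 t=0 v=5: → [0,5); WM=0
i=1 t=5 v=6: → [5,10); WM=5; [0,5) fires=5
i=2 t=8 v=2: → [5,10); WM=8
i=3 t=8 v=3: → [5,10); WM=8
i=4 t=12 v=5: → [10,15); WM=12; [5,10) fires=11
i=5 t=17 v=4: → [15,20); WM=17; [10,15) fires=5
i=6 t=3 v=4: DROP (t<17-0); WM=17
i=7 t=20 v=6: → [20,25); WM=20; [15,20) fires=4
i=8 t=20 v=7: → [20,25); WM=20
i=9 t=21 v=9: → [20,25); WM=21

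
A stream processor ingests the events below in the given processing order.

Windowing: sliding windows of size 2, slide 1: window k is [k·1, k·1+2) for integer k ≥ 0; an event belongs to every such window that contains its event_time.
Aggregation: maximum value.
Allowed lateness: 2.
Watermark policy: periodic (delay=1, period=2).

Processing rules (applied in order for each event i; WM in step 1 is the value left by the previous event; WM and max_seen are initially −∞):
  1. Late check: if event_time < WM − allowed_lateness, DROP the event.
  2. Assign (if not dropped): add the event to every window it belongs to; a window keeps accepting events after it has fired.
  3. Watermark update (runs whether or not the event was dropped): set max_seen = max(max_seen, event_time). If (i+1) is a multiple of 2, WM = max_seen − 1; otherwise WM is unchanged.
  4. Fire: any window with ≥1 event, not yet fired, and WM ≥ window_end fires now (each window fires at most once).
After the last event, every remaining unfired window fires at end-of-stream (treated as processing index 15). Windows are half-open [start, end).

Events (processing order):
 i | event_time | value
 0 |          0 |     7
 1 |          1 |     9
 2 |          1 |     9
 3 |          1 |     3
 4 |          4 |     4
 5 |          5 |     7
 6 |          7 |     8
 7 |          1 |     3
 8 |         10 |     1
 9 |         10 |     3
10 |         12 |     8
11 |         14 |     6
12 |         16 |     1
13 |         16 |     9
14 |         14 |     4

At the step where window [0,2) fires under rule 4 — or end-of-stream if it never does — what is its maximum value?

i=0 t=0 v=7: → [0,2); WM=−∞
i=1 t=1 v=9: → [1,3),[0,2); WM=0
i=2 t=1 v=9: → [1,3),[0,2); WM=0
i=3 t=1 v=3: → [1,3),[0,2); WM=0
i=4 t=4 v=4: → [4,6),[3,5); WM=0
i=5 t=5 v=7: → [5,7),[4,6); WM=4; [0,2) fires=9 [1,3) fires=9
i=6 t=7 v=8: → [7,9),[6,8); WM=4
i=7 t=1 v=3: DROP (t<4-2); WM=6; [3,5) fires=4 [4,6) fires=7
i=8 t=10 v=1: → [10,12),[9,11); WM=6
i=9 t=10 v=3: → [10,12),[9,11); WM=9; [5,7) fires=7 [6,8) fires=8 [7,9) fires=8
i=10 t=12 v=8: → [12,14),[11,13); WM=9
i=11 t=14 v=6: → [14,16),[13,15); WM=13; [9,11) fires=3 [10,12) fires=3 [11,13) fires=8
i=12 t=16 v=1: → [16,18),[15,17); WM=13
i=13 t=16 v=9: → [16,18),[15,17); WM=15; [12,14) fires=8 [13,15) fires=6
i=14 t=14 v=4: → [14,16),[13,15); WM=15

9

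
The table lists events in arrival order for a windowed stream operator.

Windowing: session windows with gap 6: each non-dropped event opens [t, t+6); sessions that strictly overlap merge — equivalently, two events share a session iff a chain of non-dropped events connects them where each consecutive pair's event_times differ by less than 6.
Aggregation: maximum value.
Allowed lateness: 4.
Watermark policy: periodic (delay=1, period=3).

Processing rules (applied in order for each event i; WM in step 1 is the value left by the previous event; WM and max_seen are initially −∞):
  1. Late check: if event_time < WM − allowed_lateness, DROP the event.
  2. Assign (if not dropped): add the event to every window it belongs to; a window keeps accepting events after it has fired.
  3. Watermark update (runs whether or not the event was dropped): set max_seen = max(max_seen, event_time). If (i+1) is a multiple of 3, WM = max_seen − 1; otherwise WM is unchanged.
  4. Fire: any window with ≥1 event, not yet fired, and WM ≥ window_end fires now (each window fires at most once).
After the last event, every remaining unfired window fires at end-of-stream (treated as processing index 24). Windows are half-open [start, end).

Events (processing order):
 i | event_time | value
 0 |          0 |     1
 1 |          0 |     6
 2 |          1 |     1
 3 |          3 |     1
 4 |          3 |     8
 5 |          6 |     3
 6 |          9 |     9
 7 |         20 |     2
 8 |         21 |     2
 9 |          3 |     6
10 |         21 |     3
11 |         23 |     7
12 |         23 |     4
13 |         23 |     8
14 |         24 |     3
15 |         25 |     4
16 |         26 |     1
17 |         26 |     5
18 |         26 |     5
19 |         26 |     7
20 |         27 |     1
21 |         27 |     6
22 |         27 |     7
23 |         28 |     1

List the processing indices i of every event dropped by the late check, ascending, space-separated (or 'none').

i=0 t=0 v=1: → [0,6); WM=−∞
i=1 t=0 v=6: → [0,6); WM=−∞
i=2 t=1 v=1: → [0,7); WM=0
i=3 t=3 v=1: → [0,9); WM=0
i=4 t=3 v=8: → [0,9); WM=0
i=5 t=6 v=3: → [0,12); WM=5
i=6 t=9 v=9: → [0,15); WM=5
i=7 t=20 v=2: → [20,26); WM=5
i=8 t=21 v=2: → [20,27); WM=20
i=9 t=3 v=6: DROP (t<20-4); WM=20
i=10 t=21 v=3: → [20,27); WM=20
i=11 t=23 v=7: → [20,29); WM=22
i=12 t=23 v=4: → [20,29); WM=22
i=13 t=23 v=8: → [20,29); WM=22
i=14 t=24 v=3: → [20,30); WM=23
i=15 t=25 v=4: → [20,31); WM=23
i=16 t=26 v=1: → [20,32); WM=23
i=17 t=26 v=5: → [20,32); WM=25
i=18 t=26 v=5: → [20,32); WM=25
i=19 t=26 v=7: → [20,32); WM=25
i=20 t=27 v=1: → [20,33); WM=26
i=21 t=27 v=6: → [20,33); WM=26
i=22 t=27 v=7: → [20,33); WM=26
i=23 t=28 v=1: → [20,34); WM=27

9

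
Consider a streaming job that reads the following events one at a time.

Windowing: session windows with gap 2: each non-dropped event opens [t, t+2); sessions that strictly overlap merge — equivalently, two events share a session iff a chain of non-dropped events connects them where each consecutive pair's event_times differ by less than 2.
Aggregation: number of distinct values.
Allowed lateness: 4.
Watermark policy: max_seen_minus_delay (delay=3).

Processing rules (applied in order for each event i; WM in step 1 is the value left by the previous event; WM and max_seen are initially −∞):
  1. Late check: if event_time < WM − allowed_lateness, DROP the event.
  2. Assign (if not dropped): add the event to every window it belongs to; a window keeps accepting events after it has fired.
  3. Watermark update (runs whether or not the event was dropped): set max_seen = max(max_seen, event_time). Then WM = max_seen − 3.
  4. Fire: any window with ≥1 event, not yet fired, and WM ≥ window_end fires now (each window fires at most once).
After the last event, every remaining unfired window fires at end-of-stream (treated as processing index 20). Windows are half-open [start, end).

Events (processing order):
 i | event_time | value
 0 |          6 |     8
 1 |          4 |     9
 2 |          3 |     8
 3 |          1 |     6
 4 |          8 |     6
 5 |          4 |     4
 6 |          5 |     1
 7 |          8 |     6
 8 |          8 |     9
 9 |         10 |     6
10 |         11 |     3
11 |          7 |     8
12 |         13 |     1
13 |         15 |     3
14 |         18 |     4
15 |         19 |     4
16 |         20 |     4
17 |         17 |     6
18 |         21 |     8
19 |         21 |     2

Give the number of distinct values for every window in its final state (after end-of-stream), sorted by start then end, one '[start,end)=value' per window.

i=0 t=6 v=8: → [6,8); WM=3
i=1 t=4 v=9: → [4,6); WM=3
i=2 t=3 v=8: → [3,6); WM=3
i=3 t=1 v=6: → [1,3); WM=3
i=4 t=8 v=6: → [8,10); WM=5
i=5 t=4 v=4: → [3,6); WM=5
i=6 t=5 v=1: → [3,8); WM=5
i=7 t=8 v=6: → [8,10); WM=5
i=8 t=8 v=9: → [8,10); WM=5
i=9 t=10 v=6: → [10,12); WM=7
i=10 t=11 v=3: → [10,13); WM=8
i=11 t=7 v=8: → [3,10); WM=8
i=12 t=13 v=1: → [13,15); WM=10
i=13 t=15 v=3: → [15,17); WM=12
i=14 t=18 v=4: → [18,20); WM=15
i=15 t=19 v=4: → [18,21); WM=16
i=16 t=20 v=4: → [18,22); WM=17
i=17 t=17 v=6: → [17,22); WM=17
i=18 t=21 v=8: → [17,23); WM=18
i=19 t=21 v=2: → [17,23); WM=18

[1,3)=1 [3,10)=5 [10,13)=2 [13,15)=1 [15,17)=1 [17,23)=4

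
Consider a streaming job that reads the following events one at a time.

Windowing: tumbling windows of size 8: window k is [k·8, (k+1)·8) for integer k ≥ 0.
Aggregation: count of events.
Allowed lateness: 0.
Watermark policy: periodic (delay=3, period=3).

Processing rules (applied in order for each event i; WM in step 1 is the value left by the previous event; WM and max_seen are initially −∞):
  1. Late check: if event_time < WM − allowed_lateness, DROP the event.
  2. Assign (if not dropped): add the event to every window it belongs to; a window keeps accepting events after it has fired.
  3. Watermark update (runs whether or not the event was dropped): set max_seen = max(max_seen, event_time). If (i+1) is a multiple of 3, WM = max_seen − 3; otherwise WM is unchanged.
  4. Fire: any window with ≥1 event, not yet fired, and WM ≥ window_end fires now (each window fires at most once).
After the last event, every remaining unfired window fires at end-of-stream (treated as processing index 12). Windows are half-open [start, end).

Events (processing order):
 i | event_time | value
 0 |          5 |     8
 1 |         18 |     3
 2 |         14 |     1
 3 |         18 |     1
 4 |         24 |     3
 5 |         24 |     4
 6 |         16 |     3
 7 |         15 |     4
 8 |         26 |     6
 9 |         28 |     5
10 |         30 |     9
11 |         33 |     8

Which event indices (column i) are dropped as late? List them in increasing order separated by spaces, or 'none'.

6 7

i=0 t=5 v=8: → [0,8); WM=−∞
i=1 t=18 v=3: → [16,24); WM=−∞
i=2 t=14 v=1: → [8,16); WM=15; [0,8) fires=1
i=3 t=18 v=1: → [16,24); WM=15
i=4 t=24 v=3: → [24,32); WM=15
i=5 t=24 v=4: → [24,32); WM=21; [8,16) fires=1
i=6 t=16 v=3: DROP (t<21-0); WM=21
i=7 t=15 v=4: DROP (t<21-0); WM=21
i=8 t=26 v=6: → [24,32); WM=23
i=9 t=28 v=5: → [24,32); WM=23
i=10 t=30 v=9: → [24,32); WM=23
i=11 t=33 v=8: → [32,40); WM=30; [16,24) fires=2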